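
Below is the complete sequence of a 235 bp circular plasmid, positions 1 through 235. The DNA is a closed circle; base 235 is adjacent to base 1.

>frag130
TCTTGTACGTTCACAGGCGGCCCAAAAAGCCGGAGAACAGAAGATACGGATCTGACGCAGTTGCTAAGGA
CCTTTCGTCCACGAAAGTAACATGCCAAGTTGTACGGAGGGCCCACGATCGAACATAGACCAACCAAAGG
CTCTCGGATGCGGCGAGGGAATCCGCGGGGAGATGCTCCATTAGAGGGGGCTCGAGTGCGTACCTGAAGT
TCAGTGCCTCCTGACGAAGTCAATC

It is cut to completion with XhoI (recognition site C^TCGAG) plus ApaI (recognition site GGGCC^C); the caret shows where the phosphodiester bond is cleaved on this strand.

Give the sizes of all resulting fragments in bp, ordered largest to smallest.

The XhoI site (CTCGAG) starts at position 191.
XhoI cuts after the first base of each site, so after position 191.
The ApaI site (GGGCCC) starts at position 109.
ApaI cuts after base 5 of each site (before the last base), so after position 113.
Combined cut positions: 113, 191.
Circular molecule, 2 cuts → 2 fragments:
  114–191 → 78 bp
  192–235 then 1–113 → 44 + 113 = 157 bp
Sorted largest to smallest: 157, 78 bp.

157, 78 bp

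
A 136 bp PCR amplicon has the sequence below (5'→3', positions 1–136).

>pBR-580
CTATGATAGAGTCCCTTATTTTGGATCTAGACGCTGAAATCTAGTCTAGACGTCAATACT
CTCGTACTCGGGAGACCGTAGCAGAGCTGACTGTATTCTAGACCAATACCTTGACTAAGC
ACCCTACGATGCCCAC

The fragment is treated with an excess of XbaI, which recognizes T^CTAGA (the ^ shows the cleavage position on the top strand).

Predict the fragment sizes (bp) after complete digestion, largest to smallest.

52, 39, 26, 19 bp

XbaI sites (TCTAGA) start at positions 26, 45, 97.
XbaI cuts after the first base of each site, so after positions 26, 45, 97.
Linear molecule, 3 cuts → 4 fragments:
  1–26 → 26 bp
  27–45 → 19 bp
  46–97 → 52 bp
  98–136 → 39 bp
Sorted largest to smallest: 52, 39, 26, 19 bp.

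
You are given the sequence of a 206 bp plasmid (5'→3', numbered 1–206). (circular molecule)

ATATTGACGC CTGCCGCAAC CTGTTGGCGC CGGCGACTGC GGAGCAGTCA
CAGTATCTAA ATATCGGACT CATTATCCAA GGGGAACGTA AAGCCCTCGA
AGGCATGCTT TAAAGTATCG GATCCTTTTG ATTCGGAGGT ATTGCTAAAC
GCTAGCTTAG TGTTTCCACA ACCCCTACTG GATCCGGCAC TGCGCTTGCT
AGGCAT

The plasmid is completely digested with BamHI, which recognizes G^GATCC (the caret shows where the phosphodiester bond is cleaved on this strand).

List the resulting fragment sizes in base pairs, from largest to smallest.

BamHI sites (GGATCC) start at positions 120, 180.
BamHI cuts after the first base of each site, so after positions 120, 180.
Circular molecule, 2 cuts → 2 fragments:
  121–180 → 60 bp
  181–206 then 1–120 → 26 + 120 = 146 bp
Sorted largest to smallest: 146, 60 bp.

146, 60 bp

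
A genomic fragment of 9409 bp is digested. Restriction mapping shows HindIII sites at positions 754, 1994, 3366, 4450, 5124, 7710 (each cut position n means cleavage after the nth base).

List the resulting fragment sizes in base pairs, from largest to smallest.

2586, 1699, 1372, 1240, 1084, 754, 674 bp

Linear molecule, 6 cuts → 7 fragments:
  754 − 0 = 754 bp
  1994 − 754 = 1240 bp
  3366 − 1994 = 1372 bp
  4450 − 3366 = 1084 bp
  5124 − 4450 = 674 bp
  7710 − 5124 = 2586 bp
  9409 − 7710 = 1699 bp
Sorted largest to smallest: 2586, 1699, 1372, 1240, 1084, 754, 674 bp.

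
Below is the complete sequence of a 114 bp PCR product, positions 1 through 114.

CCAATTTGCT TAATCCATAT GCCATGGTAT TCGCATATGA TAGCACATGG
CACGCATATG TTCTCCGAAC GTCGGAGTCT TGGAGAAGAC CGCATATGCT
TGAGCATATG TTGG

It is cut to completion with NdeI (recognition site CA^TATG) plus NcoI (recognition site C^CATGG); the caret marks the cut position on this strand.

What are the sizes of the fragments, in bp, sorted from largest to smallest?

NdeI sites (CATATG) start at positions 16, 34, 55, 93, 105.
NdeI cuts after base 2 of each site, so after positions 17, 35, 56, 94, 106.
The NcoI site (CCATGG) starts at position 22.
NcoI cuts after the first base of each site, so after position 22.
Combined cut positions: 17, 22, 35, 56, 94, 106.
Linear molecule, 6 cuts → 7 fragments:
  1–17 → 17 bp
  18–22 → 5 bp
  23–35 → 13 bp
  36–56 → 21 bp
  57–94 → 38 bp
  95–106 → 12 bp
  107–114 → 8 bp
Sorted largest to smallest: 38, 21, 17, 13, 12, 8, 5 bp.

38, 21, 17, 13, 12, 8, 5 bp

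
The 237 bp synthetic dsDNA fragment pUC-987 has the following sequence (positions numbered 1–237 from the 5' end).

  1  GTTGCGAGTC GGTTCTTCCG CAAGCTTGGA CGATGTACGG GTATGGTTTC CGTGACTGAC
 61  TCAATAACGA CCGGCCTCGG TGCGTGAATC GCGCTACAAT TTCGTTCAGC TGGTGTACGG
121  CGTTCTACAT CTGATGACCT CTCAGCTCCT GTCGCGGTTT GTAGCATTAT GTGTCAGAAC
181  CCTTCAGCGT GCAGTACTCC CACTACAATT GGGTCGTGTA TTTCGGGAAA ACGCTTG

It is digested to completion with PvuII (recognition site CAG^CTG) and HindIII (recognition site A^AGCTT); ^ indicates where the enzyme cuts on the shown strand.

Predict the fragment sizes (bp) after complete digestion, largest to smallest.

128, 87, 22 bp

The PvuII site (CAGCTG) starts at position 107.
PvuII cuts after base 3 of each site, so after position 109.
The HindIII site (AAGCTT) starts at position 22.
HindIII cuts after the first base of each site, so after position 22.
Combined cut positions: 22, 109.
Linear molecule, 2 cuts → 3 fragments:
  1–22 → 22 bp
  23–109 → 87 bp
  110–237 → 128 bp
Sorted largest to smallest: 128, 87, 22 bp.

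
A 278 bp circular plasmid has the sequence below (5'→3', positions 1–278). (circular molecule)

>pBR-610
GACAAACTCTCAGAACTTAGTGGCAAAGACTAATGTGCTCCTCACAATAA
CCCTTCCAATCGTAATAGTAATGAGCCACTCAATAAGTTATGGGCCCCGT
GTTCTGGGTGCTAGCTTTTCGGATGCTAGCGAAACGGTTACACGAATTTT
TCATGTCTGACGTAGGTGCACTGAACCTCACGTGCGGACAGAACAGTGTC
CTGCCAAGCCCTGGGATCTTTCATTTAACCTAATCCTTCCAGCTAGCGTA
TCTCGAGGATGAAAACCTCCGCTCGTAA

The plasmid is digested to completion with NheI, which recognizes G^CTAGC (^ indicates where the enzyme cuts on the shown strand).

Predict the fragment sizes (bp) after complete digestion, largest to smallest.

NheI sites (GCTAGC) start at positions 110, 125, 242.
NheI cuts after the first base of each site, so after positions 110, 125, 242.
Circular molecule, 3 cuts → 3 fragments:
  111–125 → 15 bp
  126–242 → 117 bp
  243–278 then 1–110 → 36 + 110 = 146 bp
Sorted largest to smallest: 146, 117, 15 bp.

146, 117, 15 bp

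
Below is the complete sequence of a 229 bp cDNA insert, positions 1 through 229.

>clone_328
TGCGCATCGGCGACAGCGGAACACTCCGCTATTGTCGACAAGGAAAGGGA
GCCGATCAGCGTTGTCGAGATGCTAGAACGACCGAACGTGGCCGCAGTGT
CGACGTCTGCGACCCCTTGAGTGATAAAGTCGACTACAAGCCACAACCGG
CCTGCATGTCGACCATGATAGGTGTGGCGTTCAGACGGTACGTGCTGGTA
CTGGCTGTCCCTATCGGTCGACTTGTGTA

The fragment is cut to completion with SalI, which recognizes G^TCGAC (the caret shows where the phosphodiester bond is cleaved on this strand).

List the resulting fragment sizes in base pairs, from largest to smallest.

65, 59, 34, 30, 29, 12 bp

SalI sites (GTCGAC) start at positions 34, 99, 129, 158, 217.
SalI cuts after the first base of each site, so after positions 34, 99, 129, 158, 217.
Linear molecule, 5 cuts → 6 fragments:
  1–34 → 34 bp
  35–99 → 65 bp
  100–129 → 30 bp
  130–158 → 29 bp
  159–217 → 59 bp
  218–229 → 12 bp
Sorted largest to smallest: 65, 59, 34, 30, 29, 12 bp.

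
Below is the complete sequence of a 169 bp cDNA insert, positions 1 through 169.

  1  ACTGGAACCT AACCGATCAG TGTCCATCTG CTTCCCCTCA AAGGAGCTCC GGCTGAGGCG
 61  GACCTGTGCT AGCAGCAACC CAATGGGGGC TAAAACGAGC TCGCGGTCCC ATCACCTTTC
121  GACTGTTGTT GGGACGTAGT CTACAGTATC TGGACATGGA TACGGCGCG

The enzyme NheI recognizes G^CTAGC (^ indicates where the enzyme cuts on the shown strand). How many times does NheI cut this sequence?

1

GCTAGC occurs starting at position 68.
NheI cuts at 1 site.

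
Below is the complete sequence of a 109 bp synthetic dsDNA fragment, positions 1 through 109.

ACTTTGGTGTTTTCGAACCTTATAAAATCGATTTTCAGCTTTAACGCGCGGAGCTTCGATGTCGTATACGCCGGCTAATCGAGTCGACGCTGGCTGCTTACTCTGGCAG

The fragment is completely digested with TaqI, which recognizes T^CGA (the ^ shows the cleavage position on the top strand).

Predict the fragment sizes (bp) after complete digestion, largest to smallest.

28, 25, 23, 15, 13, 5 bp

TaqI sites (TCGA) start at positions 13, 28, 56, 79, 84.
TaqI cuts after the first base of each site, so after positions 13, 28, 56, 79, 84.
Linear molecule, 5 cuts → 6 fragments:
  1–13 → 13 bp
  14–28 → 15 bp
  29–56 → 28 bp
  57–79 → 23 bp
  80–84 → 5 bp
  85–109 → 25 bp
Sorted largest to smallest: 28, 25, 23, 15, 13, 5 bp.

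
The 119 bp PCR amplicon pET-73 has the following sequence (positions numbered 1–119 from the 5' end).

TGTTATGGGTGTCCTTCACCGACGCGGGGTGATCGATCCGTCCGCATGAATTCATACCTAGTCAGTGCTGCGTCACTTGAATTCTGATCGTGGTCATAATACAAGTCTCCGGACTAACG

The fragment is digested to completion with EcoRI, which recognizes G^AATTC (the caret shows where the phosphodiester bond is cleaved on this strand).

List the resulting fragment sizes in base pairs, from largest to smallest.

EcoRI sites (GAATTC) start at positions 48, 79.
EcoRI cuts after the first base of each site, so after positions 48, 79.
Linear molecule, 2 cuts → 3 fragments:
  1–48 → 48 bp
  49–79 → 31 bp
  80–119 → 40 bp
Sorted largest to smallest: 48, 40, 31 bp.

48, 40, 31 bp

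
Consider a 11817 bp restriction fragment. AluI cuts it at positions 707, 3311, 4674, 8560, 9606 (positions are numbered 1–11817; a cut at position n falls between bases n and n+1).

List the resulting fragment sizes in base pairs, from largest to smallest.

3886, 2604, 2211, 1363, 1046, 707 bp

Linear molecule, 5 cuts → 6 fragments:
  707 − 0 = 707 bp
  3311 − 707 = 2604 bp
  4674 − 3311 = 1363 bp
  8560 − 4674 = 3886 bp
  9606 − 8560 = 1046 bp
  11817 − 9606 = 2211 bp
Sorted largest to smallest: 3886, 2604, 2211, 1363, 1046, 707 bp.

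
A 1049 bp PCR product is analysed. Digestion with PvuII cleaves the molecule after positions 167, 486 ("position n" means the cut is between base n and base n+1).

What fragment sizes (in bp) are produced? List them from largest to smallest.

Linear molecule, 2 cuts → 3 fragments:
  167 − 0 = 167 bp
  486 − 167 = 319 bp
  1049 − 486 = 563 bp
Sorted largest to smallest: 563, 319, 167 bp.

563, 319, 167 bp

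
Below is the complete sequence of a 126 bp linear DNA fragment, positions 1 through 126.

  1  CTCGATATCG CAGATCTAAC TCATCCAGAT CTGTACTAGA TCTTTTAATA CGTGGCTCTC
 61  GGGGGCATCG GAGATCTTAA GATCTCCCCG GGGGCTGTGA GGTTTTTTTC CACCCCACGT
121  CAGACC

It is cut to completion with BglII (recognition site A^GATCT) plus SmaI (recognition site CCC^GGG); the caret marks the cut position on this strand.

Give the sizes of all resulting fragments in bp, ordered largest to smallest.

BglII sites (AGATCT) start at positions 12, 27, 38, 72, 80.
BglII cuts after the first base of each site, so after positions 12, 27, 38, 72, 80.
The SmaI site (CCCGGG) starts at position 87.
SmaI cuts after base 3 of each site, so after position 89.
Combined cut positions: 12, 27, 38, 72, 80, 89.
Linear molecule, 6 cuts → 7 fragments:
  1–12 → 12 bp
  13–27 → 15 bp
  28–38 → 11 bp
  39–72 → 34 bp
  73–80 → 8 bp
  81–89 → 9 bp
  90–126 → 37 bp
Sorted largest to smallest: 37, 34, 15, 12, 11, 9, 8 bp.

37, 34, 15, 12, 11, 9, 8 bp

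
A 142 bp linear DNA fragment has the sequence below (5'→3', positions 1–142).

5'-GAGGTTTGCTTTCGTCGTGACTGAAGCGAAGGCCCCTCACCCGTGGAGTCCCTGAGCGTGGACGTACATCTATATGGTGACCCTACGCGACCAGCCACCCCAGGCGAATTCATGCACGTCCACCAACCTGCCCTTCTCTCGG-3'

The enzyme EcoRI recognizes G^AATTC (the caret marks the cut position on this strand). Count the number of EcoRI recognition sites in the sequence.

GAATTC occurs starting at position 106.
EcoRI cuts at 1 site.

1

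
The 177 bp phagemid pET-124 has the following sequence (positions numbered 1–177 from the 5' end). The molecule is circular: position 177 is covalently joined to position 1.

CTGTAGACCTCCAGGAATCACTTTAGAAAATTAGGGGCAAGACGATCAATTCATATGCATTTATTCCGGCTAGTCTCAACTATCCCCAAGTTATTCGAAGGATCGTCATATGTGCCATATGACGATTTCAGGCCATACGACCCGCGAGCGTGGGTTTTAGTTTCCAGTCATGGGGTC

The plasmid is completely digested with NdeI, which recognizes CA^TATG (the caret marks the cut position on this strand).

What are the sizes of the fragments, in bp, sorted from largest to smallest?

NdeI sites (CATATG) start at positions 52, 107, 116.
NdeI cuts after base 2 of each site, so after positions 53, 108, 117.
Circular molecule, 3 cuts → 3 fragments:
  54–108 → 55 bp
  109–117 → 9 bp
  118–177 then 1–53 → 60 + 53 = 113 bp
Sorted largest to smallest: 113, 55, 9 bp.

113, 55, 9 bp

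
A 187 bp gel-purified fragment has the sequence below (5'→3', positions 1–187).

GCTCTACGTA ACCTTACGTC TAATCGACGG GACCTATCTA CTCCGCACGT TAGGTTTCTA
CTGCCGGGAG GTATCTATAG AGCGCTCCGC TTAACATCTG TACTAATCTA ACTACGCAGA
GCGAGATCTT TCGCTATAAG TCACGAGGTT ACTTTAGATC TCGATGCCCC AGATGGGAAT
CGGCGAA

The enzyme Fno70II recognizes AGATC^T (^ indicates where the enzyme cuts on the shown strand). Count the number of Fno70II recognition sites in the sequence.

AGATCT occurs starting at positions 124, 156.
Fno70II cuts at 2 sites.

2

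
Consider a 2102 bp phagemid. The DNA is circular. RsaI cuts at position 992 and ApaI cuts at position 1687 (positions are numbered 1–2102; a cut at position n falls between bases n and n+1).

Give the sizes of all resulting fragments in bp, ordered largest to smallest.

Combined cut positions (sorted): 992, 1687.
Circular molecule, 2 cuts → 2 fragments:
  1687 − 992 = 695 bp
  wrap: 2102 − 1687 + 992 = 1407 bp
Sorted largest to smallest: 1407, 695 bp.

1407, 695 bp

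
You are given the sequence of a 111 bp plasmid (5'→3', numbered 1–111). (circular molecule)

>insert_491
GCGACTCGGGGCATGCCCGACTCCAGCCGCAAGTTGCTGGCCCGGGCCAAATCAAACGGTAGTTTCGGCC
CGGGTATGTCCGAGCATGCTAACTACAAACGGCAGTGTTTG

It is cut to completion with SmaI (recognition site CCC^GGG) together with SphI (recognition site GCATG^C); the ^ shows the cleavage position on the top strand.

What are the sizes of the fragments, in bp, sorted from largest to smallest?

38, 28, 28, 17 bp

SmaI sites (CCCGGG) start at positions 41, 69.
SmaI cuts after base 3 of each site, so after positions 43, 71.
SphI sites (GCATGC) start at positions 11, 84.
SphI cuts after base 5 of each site (before the last base), so after positions 15, 88.
Combined cut positions: 15, 43, 71, 88.
Circular molecule, 4 cuts → 4 fragments:
  16–43 → 28 bp
  44–71 → 28 bp
  72–88 → 17 bp
  89–111 then 1–15 → 23 + 15 = 38 bp
Sorted largest to smallest: 38, 28, 28, 17 bp.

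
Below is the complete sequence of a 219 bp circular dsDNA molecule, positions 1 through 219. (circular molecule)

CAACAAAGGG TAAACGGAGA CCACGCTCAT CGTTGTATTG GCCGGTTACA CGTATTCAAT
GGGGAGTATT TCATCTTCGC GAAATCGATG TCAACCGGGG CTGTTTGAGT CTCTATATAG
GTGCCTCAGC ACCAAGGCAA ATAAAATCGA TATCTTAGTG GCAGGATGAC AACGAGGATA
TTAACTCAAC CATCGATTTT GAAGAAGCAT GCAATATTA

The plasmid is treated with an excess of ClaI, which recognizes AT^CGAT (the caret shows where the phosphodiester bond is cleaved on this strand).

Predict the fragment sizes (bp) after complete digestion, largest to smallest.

111, 62, 46 bp

ClaI sites (ATCGAT) start at positions 84, 146, 192.
ClaI cuts after base 2 of each site, so after positions 85, 147, 193.
Circular molecule, 3 cuts → 3 fragments:
  86–147 → 62 bp
  148–193 → 46 bp
  194–219 then 1–85 → 26 + 85 = 111 bp
Sorted largest to smallest: 111, 62, 46 bp.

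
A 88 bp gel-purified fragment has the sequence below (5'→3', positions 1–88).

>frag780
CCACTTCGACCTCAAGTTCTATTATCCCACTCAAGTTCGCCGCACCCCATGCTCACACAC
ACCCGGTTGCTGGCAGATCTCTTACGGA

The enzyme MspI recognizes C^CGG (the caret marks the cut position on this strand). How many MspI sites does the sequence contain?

1

CCGG occurs starting at position 63.
MspI cuts at 1 site.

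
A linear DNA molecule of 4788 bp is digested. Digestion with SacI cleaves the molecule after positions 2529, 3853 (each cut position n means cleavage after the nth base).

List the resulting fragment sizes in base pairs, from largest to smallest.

Linear molecule, 2 cuts → 3 fragments:
  2529 − 0 = 2529 bp
  3853 − 2529 = 1324 bp
  4788 − 3853 = 935 bp
Sorted largest to smallest: 2529, 1324, 935 bp.

2529, 1324, 935 bp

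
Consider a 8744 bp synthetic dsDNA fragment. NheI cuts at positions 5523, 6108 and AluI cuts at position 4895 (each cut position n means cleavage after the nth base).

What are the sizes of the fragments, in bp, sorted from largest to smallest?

4895, 2636, 628, 585 bp

Combined cut positions (sorted): 4895, 5523, 6108.
Linear molecule, 3 cuts → 4 fragments:
  4895 − 0 = 4895 bp
  5523 − 4895 = 628 bp
  6108 − 5523 = 585 bp
  8744 − 6108 = 2636 bp
Sorted largest to smallest: 4895, 2636, 628, 585 bp.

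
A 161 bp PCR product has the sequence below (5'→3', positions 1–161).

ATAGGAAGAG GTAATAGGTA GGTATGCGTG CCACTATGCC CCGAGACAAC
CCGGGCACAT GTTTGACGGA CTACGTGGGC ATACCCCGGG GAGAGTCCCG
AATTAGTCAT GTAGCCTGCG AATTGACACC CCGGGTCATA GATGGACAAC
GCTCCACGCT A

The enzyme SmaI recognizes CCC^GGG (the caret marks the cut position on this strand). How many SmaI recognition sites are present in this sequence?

CCCGGG occurs starting at positions 50, 85, 130.
SmaI cuts at 3 sites.

3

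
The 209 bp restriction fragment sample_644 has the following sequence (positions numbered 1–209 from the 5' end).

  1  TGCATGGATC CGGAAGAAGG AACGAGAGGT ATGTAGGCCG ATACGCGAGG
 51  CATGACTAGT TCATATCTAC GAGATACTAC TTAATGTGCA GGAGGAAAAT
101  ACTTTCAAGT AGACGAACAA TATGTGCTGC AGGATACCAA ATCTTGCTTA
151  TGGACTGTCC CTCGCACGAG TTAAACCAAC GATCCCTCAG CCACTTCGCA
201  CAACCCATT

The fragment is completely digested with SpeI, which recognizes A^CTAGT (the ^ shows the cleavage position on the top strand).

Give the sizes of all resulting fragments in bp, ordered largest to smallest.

The SpeI site (ACTAGT) starts at position 55.
SpeI cuts after the first base of each site, so after position 55.
Linear molecule, 1 cut → 2 fragments:
  1–55 → 55 bp
  56–209 → 154 bp
Sorted largest to smallest: 154, 55 bp.

154, 55 bp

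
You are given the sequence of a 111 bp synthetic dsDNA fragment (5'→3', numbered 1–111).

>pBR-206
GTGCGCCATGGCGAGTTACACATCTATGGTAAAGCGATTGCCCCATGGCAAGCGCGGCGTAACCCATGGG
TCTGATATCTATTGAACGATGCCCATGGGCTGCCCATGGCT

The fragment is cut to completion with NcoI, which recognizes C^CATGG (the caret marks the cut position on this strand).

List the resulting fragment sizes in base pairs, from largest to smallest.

NcoI sites (CCATGG) start at positions 6, 43, 64, 93, 104.
NcoI cuts after the first base of each site, so after positions 6, 43, 64, 93, 104.
Linear molecule, 5 cuts → 6 fragments:
  1–6 → 6 bp
  7–43 → 37 bp
  44–64 → 21 bp
  65–93 → 29 bp
  94–104 → 11 bp
  105–111 → 7 bp
Sorted largest to smallest: 37, 29, 21, 11, 7, 6 bp.

37, 29, 21, 11, 7, 6 bp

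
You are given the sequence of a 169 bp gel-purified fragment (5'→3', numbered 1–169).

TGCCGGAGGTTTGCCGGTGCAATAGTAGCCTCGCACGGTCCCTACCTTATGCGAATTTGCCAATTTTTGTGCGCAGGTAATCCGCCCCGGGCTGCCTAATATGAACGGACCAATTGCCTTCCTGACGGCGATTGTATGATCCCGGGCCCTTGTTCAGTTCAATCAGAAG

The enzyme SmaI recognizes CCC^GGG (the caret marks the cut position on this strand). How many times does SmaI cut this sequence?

CCCGGG occurs starting at positions 86, 141.
SmaI cuts at 2 sites.

2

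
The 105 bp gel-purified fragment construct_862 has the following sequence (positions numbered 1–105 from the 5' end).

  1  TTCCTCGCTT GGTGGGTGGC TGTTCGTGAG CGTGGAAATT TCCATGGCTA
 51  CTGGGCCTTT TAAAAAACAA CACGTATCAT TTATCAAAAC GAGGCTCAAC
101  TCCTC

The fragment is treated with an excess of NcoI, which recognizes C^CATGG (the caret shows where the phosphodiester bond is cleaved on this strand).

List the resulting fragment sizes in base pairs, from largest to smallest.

The NcoI site (CCATGG) starts at position 42.
NcoI cuts after the first base of each site, so after position 42.
Linear molecule, 1 cut → 2 fragments:
  1–42 → 42 bp
  43–105 → 63 bp
Sorted largest to smallest: 63, 42 bp.

63, 42 bp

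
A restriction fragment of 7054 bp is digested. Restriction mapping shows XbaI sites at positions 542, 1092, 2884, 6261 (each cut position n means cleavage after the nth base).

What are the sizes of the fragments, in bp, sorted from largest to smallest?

3377, 1792, 793, 550, 542 bp

Linear molecule, 4 cuts → 5 fragments:
  542 − 0 = 542 bp
  1092 − 542 = 550 bp
  2884 − 1092 = 1792 bp
  6261 − 2884 = 3377 bp
  7054 − 6261 = 793 bp
Sorted largest to smallest: 3377, 1792, 793, 550, 542 bp.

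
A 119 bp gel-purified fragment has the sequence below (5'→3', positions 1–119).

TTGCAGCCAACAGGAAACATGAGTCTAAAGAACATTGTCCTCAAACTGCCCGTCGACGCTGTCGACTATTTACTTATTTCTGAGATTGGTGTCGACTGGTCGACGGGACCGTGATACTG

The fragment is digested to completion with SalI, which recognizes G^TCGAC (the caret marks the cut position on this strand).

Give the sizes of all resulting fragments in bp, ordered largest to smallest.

SalI sites (GTCGAC) start at positions 52, 61, 91, 99.
SalI cuts after the first base of each site, so after positions 52, 61, 91, 99.
Linear molecule, 4 cuts → 5 fragments:
  1–52 → 52 bp
  53–61 → 9 bp
  62–91 → 30 bp
  92–99 → 8 bp
  100–119 → 20 bp
Sorted largest to smallest: 52, 30, 20, 9, 8 bp.

52, 30, 20, 9, 8 bp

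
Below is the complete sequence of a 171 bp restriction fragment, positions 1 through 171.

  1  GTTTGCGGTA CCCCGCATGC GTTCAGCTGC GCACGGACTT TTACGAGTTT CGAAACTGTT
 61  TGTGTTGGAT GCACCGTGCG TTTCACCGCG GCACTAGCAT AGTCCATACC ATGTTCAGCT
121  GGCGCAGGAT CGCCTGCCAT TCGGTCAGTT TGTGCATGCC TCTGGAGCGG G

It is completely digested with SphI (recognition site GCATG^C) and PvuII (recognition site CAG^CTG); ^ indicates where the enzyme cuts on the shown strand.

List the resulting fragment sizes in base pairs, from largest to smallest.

SphI sites (GCATGC) start at positions 15, 154.
SphI cuts after base 5 of each site (before the last base), so after positions 19, 158.
PvuII sites (CAGCTG) start at positions 24, 116.
PvuII cuts after base 3 of each site, so after positions 26, 118.
Combined cut positions: 19, 26, 118, 158.
Linear molecule, 4 cuts → 5 fragments:
  1–19 → 19 bp
  20–26 → 7 bp
  27–118 → 92 bp
  119–158 → 40 bp
  159–171 → 13 bp
Sorted largest to smallest: 92, 40, 19, 13, 7 bp.

92, 40, 19, 13, 7 bp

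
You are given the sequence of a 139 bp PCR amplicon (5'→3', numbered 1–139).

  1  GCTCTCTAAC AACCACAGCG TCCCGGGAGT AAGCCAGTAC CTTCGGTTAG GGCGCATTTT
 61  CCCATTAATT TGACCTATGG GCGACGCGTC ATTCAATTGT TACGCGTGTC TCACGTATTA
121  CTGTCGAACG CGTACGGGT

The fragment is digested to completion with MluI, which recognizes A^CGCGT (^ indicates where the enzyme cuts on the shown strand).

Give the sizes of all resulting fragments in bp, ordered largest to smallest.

84, 26, 18, 11 bp

MluI sites (ACGCGT) start at positions 84, 102, 128.
MluI cuts after the first base of each site, so after positions 84, 102, 128.
Linear molecule, 3 cuts → 4 fragments:
  1–84 → 84 bp
  85–102 → 18 bp
  103–128 → 26 bp
  129–139 → 11 bp
Sorted largest to smallest: 84, 26, 18, 11 bp.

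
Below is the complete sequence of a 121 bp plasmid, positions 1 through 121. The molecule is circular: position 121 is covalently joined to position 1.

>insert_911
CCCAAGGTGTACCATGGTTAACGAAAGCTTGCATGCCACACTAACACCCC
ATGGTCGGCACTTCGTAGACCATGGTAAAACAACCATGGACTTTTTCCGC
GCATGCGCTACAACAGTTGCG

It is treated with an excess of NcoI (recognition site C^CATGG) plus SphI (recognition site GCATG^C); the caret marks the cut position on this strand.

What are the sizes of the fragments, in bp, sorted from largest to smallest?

28, 23, 21, 21, 14, 14 bp

NcoI sites (CCATGG) start at positions 12, 49, 70, 84.
NcoI cuts after the first base of each site, so after positions 12, 49, 70, 84.
SphI sites (GCATGC) start at positions 31, 101.
SphI cuts after base 5 of each site (before the last base), so after positions 35, 105.
Combined cut positions: 12, 35, 49, 70, 84, 105.
Circular molecule, 6 cuts → 6 fragments:
  13–35 → 23 bp
  36–49 → 14 bp
  50–70 → 21 bp
  71–84 → 14 bp
  85–105 → 21 bp
  106–121 then 1–12 → 16 + 12 = 28 bp
Sorted largest to smallest: 28, 23, 21, 21, 14, 14 bp.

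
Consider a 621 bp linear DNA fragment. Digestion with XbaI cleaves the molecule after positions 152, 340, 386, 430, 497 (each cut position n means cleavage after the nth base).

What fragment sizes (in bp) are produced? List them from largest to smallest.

Linear molecule, 5 cuts → 6 fragments:
  152 − 0 = 152 bp
  340 − 152 = 188 bp
  386 − 340 = 46 bp
  430 − 386 = 44 bp
  497 − 430 = 67 bp
  621 − 497 = 124 bp
Sorted largest to smallest: 188, 152, 124, 67, 46, 44 bp.

188, 152, 124, 67, 46, 44 bp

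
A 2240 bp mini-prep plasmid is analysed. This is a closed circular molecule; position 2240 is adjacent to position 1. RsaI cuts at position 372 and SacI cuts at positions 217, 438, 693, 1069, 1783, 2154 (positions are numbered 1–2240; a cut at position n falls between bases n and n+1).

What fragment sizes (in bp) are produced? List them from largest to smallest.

714, 376, 371, 303, 255, 155, 66 bp

Combined cut positions (sorted): 217, 372, 438, 693, 1069, 1783, 2154.
Circular molecule, 7 cuts → 7 fragments:
  372 − 217 = 155 bp
  438 − 372 = 66 bp
  693 − 438 = 255 bp
  1069 − 693 = 376 bp
  1783 − 1069 = 714 bp
  2154 − 1783 = 371 bp
  wrap: 2240 − 2154 + 217 = 303 bp
Sorted largest to smallest: 714, 376, 371, 303, 255, 155, 66 bp.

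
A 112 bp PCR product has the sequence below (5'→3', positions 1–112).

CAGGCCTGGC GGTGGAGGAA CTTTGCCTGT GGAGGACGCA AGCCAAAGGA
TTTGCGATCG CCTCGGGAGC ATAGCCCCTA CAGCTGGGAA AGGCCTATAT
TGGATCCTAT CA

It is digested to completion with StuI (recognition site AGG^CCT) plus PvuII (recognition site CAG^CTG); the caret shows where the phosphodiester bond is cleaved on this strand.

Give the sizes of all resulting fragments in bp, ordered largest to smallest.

StuI sites (AGGCCT) start at positions 2, 91.
StuI cuts after base 3 of each site, so after positions 4, 93.
The PvuII site (CAGCTG) starts at position 81.
PvuII cuts after base 3 of each site, so after position 83.
Combined cut positions: 4, 83, 93.
Linear molecule, 3 cuts → 4 fragments:
  1–4 → 4 bp
  5–83 → 79 bp
  84–93 → 10 bp
  94–112 → 19 bp
Sorted largest to smallest: 79, 19, 10, 4 bp.

79, 19, 10, 4 bp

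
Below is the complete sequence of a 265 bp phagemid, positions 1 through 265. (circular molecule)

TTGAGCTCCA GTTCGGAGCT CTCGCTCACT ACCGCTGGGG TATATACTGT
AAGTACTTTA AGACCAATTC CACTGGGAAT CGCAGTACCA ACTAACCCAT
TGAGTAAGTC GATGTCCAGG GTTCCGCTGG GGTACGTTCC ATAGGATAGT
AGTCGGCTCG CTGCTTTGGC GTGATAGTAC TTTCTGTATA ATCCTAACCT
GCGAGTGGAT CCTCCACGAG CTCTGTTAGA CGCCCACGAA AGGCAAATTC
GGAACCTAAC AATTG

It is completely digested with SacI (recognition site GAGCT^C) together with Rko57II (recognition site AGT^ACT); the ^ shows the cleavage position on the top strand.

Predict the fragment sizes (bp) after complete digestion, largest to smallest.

SacI sites (GAGCTC) start at positions 3, 16, 218.
SacI cuts after base 5 of each site (before the last base), so after positions 7, 20, 222.
Rko57II sites (AGTACT) start at positions 52, 176.
Rko57II cuts after base 3 of each site, so after positions 54, 178.
Combined cut positions: 7, 20, 54, 178, 222.
Circular molecule, 5 cuts → 5 fragments:
  8–20 → 13 bp
  21–54 → 34 bp
  55–178 → 124 bp
  179–222 → 44 bp
  223–265 then 1–7 → 43 + 7 = 50 bp
Sorted largest to smallest: 124, 50, 44, 34, 13 bp.

124, 50, 44, 34, 13 bp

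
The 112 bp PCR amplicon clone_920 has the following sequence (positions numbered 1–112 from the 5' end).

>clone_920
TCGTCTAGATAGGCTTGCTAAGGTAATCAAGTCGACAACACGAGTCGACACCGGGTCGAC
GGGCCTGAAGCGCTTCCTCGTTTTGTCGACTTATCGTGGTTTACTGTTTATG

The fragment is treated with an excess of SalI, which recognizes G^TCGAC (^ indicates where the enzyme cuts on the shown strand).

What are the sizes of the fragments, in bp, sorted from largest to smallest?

31, 30, 27, 13, 11 bp

SalI sites (GTCGAC) start at positions 31, 44, 55, 85.
SalI cuts after the first base of each site, so after positions 31, 44, 55, 85.
Linear molecule, 4 cuts → 5 fragments:
  1–31 → 31 bp
  32–44 → 13 bp
  45–55 → 11 bp
  56–85 → 30 bp
  86–112 → 27 bp
Sorted largest to smallest: 31, 30, 27, 13, 11 bp.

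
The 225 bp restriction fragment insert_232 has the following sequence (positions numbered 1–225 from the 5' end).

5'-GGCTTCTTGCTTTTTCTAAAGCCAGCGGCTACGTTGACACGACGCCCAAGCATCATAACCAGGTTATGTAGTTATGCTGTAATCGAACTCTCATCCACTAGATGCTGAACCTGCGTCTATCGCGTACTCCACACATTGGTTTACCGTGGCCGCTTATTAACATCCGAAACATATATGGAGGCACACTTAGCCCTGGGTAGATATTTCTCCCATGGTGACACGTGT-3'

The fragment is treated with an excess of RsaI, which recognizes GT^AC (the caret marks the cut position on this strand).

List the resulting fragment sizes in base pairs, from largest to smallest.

125, 100 bp

The RsaI site (GTAC) starts at position 124.
RsaI cuts after base 2 of each site, so after position 125.
Linear molecule, 1 cut → 2 fragments:
  1–125 → 125 bp
  126–225 → 100 bp
Sorted largest to smallest: 125, 100 bp.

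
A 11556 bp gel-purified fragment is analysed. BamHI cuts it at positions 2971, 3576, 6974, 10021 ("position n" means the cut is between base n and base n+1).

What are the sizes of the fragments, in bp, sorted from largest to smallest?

Linear molecule, 4 cuts → 5 fragments:
  2971 − 0 = 2971 bp
  3576 − 2971 = 605 bp
  6974 − 3576 = 3398 bp
  10021 − 6974 = 3047 bp
  11556 − 10021 = 1535 bp
Sorted largest to smallest: 3398, 3047, 2971, 1535, 605 bp.

3398, 3047, 2971, 1535, 605 bp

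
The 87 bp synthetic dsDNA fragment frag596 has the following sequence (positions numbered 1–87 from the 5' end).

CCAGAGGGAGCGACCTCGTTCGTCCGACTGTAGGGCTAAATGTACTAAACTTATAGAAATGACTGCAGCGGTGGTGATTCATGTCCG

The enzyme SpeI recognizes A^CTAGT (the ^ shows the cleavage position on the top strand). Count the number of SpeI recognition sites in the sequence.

0

No occurrence of ACTAGT is present in the sequence.
SpeI does not cut: 0 sites.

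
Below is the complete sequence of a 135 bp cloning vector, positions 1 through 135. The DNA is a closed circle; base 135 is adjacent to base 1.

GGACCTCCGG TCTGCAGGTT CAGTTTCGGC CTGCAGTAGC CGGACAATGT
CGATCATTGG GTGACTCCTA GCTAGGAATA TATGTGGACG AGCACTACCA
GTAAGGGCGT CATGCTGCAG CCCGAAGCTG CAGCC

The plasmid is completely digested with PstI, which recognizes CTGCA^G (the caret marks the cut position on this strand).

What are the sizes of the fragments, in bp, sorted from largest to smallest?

PstI sites (CTGCAG) start at positions 12, 31, 115, 128.
PstI cuts after base 5 of each site (before the last base), so after positions 16, 35, 119, 132.
Circular molecule, 4 cuts → 4 fragments:
  17–35 → 19 bp
  36–119 → 84 bp
  120–132 → 13 bp
  133–135 then 1–16 → 3 + 16 = 19 bp
Sorted largest to smallest: 84, 19, 19, 13 bp.

84, 19, 19, 13 bp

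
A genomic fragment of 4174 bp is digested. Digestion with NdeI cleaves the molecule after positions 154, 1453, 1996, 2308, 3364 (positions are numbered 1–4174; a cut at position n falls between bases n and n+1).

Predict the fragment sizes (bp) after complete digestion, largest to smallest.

Linear molecule, 5 cuts → 6 fragments:
  154 − 0 = 154 bp
  1453 − 154 = 1299 bp
  1996 − 1453 = 543 bp
  2308 − 1996 = 312 bp
  3364 − 2308 = 1056 bp
  4174 − 3364 = 810 bp
Sorted largest to smallest: 1299, 1056, 810, 543, 312, 154 bp.

1299, 1056, 810, 543, 312, 154 bp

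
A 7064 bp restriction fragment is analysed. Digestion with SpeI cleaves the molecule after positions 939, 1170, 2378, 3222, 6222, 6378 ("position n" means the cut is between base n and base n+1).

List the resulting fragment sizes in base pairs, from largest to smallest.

Linear molecule, 6 cuts → 7 fragments:
  939 − 0 = 939 bp
  1170 − 939 = 231 bp
  2378 − 1170 = 1208 bp
  3222 − 2378 = 844 bp
  6222 − 3222 = 3000 bp
  6378 − 6222 = 156 bp
  7064 − 6378 = 686 bp
Sorted largest to smallest: 3000, 1208, 939, 844, 686, 231, 156 bp.

3000, 1208, 939, 844, 686, 231, 156 bp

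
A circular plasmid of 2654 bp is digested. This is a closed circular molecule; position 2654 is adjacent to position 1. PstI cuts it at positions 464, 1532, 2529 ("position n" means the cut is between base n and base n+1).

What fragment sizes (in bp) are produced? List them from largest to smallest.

1068, 997, 589 bp

Circular molecule, 3 cuts → 3 fragments:
  1532 − 464 = 1068 bp
  2529 − 1532 = 997 bp
  wrap: 2654 − 2529 + 464 = 589 bp
Sorted largest to smallest: 1068, 997, 589 bp.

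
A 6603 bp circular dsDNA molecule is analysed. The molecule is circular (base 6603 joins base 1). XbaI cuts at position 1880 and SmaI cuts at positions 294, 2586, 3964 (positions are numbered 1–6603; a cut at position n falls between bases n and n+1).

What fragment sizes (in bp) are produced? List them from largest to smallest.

Combined cut positions (sorted): 294, 1880, 2586, 3964.
Circular molecule, 4 cuts → 4 fragments:
  1880 − 294 = 1586 bp
  2586 − 1880 = 706 bp
  3964 − 2586 = 1378 bp
  wrap: 6603 − 3964 + 294 = 2933 bp
Sorted largest to smallest: 2933, 1586, 1378, 706 bp.

2933, 1586, 1378, 706 bp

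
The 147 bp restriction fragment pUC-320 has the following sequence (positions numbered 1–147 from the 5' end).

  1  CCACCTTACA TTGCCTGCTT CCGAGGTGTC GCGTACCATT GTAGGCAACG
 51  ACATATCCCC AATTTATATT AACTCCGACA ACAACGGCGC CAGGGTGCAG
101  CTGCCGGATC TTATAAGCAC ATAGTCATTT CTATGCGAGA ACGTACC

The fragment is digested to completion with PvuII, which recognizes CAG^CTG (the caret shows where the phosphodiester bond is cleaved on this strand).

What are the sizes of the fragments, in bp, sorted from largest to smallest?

The PvuII site (CAGCTG) starts at position 98.
PvuII cuts after base 3 of each site, so after position 100.
Linear molecule, 1 cut → 2 fragments:
  1–100 → 100 bp
  101–147 → 47 bp
Sorted largest to smallest: 100, 47 bp.

100, 47 bp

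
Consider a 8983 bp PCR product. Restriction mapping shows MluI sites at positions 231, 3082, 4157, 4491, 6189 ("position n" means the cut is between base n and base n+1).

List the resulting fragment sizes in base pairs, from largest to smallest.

2851, 2794, 1698, 1075, 334, 231 bp

Linear molecule, 5 cuts → 6 fragments:
  231 − 0 = 231 bp
  3082 − 231 = 2851 bp
  4157 − 3082 = 1075 bp
  4491 − 4157 = 334 bp
  6189 − 4491 = 1698 bp
  8983 − 6189 = 2794 bp
Sorted largest to smallest: 2851, 2794, 1698, 1075, 334, 231 bp.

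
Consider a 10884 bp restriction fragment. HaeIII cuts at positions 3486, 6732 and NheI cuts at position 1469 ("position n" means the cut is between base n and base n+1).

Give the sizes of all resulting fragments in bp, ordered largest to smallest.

4152, 3246, 2017, 1469 bp

Combined cut positions (sorted): 1469, 3486, 6732.
Linear molecule, 3 cuts → 4 fragments:
  1469 − 0 = 1469 bp
  3486 − 1469 = 2017 bp
  6732 − 3486 = 3246 bp
  10884 − 6732 = 4152 bp
Sorted largest to smallest: 4152, 3246, 2017, 1469 bp.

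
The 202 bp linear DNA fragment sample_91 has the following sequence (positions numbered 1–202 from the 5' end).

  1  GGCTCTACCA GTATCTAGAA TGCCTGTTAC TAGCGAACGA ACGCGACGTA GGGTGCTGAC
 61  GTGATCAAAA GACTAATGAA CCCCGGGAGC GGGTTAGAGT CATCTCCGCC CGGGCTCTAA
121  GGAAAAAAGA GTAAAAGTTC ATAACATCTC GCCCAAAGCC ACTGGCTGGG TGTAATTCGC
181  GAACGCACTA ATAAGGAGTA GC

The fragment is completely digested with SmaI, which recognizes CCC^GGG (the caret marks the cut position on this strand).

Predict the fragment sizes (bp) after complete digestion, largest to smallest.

91, 84, 27 bp

SmaI sites (CCCGGG) start at positions 82, 109.
SmaI cuts after base 3 of each site, so after positions 84, 111.
Linear molecule, 2 cuts → 3 fragments:
  1–84 → 84 bp
  85–111 → 27 bp
  112–202 → 91 bp
Sorted largest to smallest: 91, 84, 27 bp.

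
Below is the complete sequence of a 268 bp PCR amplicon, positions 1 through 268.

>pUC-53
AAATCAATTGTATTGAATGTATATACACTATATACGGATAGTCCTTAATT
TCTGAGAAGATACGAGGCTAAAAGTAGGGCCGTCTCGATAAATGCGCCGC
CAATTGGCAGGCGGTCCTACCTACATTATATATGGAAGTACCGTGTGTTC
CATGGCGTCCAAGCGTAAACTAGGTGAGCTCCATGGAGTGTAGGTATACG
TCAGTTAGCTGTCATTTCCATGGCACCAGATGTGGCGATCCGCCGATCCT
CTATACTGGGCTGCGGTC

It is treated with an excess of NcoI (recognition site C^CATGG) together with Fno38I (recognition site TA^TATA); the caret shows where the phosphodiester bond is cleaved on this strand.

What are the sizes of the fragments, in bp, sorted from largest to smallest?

98, 50, 37, 31, 22, 21, 9 bp

NcoI sites (CCATGG) start at positions 150, 181, 218.
NcoI cuts after the first base of each site, so after positions 150, 181, 218.
Fno38I sites (TATATA) start at positions 20, 29, 127.
Fno38I cuts after base 2 of each site, so after positions 21, 30, 128.
Combined cut positions: 21, 30, 128, 150, 181, 218.
Linear molecule, 6 cuts → 7 fragments:
  1–21 → 21 bp
  22–30 → 9 bp
  31–128 → 98 bp
  129–150 → 22 bp
  151–181 → 31 bp
  182–218 → 37 bp
  219–268 → 50 bp
Sorted largest to smallest: 98, 50, 37, 31, 22, 21, 9 bp.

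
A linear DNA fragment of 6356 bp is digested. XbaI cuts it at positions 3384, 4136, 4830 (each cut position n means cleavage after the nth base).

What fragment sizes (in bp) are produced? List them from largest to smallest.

3384, 1526, 752, 694 bp

Linear molecule, 3 cuts → 4 fragments:
  3384 − 0 = 3384 bp
  4136 − 3384 = 752 bp
  4830 − 4136 = 694 bp
  6356 − 4830 = 1526 bp
Sorted largest to smallest: 3384, 1526, 752, 694 bp.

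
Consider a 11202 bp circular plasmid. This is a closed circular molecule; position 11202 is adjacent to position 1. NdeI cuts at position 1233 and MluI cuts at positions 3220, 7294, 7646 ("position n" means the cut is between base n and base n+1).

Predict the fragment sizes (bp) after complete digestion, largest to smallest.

Combined cut positions (sorted): 1233, 3220, 7294, 7646.
Circular molecule, 4 cuts → 4 fragments:
  3220 − 1233 = 1987 bp
  7294 − 3220 = 4074 bp
  7646 − 7294 = 352 bp
  wrap: 11202 − 7646 + 1233 = 4789 bp
Sorted largest to smallest: 4789, 4074, 1987, 352 bp.

4789, 4074, 1987, 352 bp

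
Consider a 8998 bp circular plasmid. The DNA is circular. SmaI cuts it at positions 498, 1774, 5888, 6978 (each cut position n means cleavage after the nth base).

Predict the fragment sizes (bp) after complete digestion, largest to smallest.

Circular molecule, 4 cuts → 4 fragments:
  1774 − 498 = 1276 bp
  5888 − 1774 = 4114 bp
  6978 − 5888 = 1090 bp
  wrap: 8998 − 6978 + 498 = 2518 bp
Sorted largest to smallest: 4114, 2518, 1276, 1090 bp.

4114, 2518, 1276, 1090 bp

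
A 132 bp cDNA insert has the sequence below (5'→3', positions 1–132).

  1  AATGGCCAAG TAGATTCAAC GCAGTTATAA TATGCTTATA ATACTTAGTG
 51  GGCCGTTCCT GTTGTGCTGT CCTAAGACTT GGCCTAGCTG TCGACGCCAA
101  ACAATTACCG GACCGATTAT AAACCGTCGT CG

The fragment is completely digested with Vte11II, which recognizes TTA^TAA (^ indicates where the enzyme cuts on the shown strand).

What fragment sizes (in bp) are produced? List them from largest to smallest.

81, 27, 13, 11 bp

Vte11II sites (TTATAA) start at positions 25, 36, 117.
Vte11II cuts after base 3 of each site, so after positions 27, 38, 119.
Linear molecule, 3 cuts → 4 fragments:
  1–27 → 27 bp
  28–38 → 11 bp
  39–119 → 81 bp
  120–132 → 13 bp
Sorted largest to smallest: 81, 27, 13, 11 bp.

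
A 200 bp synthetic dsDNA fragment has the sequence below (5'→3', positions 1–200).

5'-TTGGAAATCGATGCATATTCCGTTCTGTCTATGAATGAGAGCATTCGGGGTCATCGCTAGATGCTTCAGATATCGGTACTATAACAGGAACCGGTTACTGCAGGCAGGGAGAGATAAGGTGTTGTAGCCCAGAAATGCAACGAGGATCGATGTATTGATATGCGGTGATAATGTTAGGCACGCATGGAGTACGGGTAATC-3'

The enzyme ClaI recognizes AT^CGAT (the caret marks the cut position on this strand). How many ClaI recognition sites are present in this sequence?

ATCGAT occurs starting at positions 7, 146.
ClaI cuts at 2 sites.

2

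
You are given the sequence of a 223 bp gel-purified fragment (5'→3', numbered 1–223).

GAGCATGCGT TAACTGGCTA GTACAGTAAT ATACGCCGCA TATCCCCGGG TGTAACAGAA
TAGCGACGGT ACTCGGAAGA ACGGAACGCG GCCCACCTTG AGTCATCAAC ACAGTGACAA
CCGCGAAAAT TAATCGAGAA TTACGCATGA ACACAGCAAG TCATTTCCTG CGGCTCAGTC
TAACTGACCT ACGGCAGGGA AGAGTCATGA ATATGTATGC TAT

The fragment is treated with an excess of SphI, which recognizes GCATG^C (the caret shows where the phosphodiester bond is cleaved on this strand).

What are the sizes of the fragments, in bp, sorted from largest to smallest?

The SphI site (GCATGC) starts at position 3.
SphI cuts after base 5 of each site (before the last base), so after position 7.
Linear molecule, 1 cut → 2 fragments:
  1–7 → 7 bp
  8–223 → 216 bp
Sorted largest to smallest: 216, 7 bp.

216, 7 bp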